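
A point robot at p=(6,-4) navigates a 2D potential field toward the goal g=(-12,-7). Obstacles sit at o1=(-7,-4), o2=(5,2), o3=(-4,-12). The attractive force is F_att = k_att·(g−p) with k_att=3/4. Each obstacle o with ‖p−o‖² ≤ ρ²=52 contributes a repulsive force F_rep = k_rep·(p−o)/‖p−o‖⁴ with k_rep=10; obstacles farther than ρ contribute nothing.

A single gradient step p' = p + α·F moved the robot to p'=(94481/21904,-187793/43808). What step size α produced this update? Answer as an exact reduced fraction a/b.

α = 1/8

F_att = 3/4·(g−p) = 3/4·(-18,-3) = (-13.5000,-2.2500)
o1: d²=169 > ρ²=52 → inactive
o2: d²=37 ≤ ρ²=52; F_rep = 10·(1,-6)/37² = (0.0073,-0.0438)
o3: d²=164 > ρ²=52 → inactive
F = F_att + ΣF_rep = (-13.4927,-2.2938)
Δp = p'−p = (-1.6866,-0.2867); α = Δx/Fx = (-36943/21904) / (-36943/2738) = 1/8
check: Δy/Fy = (-12561/43808) / (-12561/5476) = 1/8 ✓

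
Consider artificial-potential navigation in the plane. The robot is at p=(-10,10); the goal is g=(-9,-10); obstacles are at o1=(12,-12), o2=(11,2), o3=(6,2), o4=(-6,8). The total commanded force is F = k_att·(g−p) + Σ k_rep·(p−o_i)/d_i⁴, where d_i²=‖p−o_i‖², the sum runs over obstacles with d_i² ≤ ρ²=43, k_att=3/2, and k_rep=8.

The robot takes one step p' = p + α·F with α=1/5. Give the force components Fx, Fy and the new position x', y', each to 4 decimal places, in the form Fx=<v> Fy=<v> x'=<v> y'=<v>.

Fx=1.4200 Fy=-29.9600 x'=-9.7160 y'=4.0080

F_att = 3/2·(g−p) = 3/2·(1,-20) = (1.5000,-30.0000)
o1: d²=968 > ρ²=43 → inactive
o2: d²=505 > ρ²=43 → inactive
o3: d²=320 > ρ²=43 → inactive
o4: d²=20 ≤ ρ²=43; F_rep = 8·(-4,2)/20² = (-0.0800,0.0400)
F = F_att + ΣF_rep = (1.4200,-29.9600)
p' = p + 1/5·F = (-9.7160,4.0080)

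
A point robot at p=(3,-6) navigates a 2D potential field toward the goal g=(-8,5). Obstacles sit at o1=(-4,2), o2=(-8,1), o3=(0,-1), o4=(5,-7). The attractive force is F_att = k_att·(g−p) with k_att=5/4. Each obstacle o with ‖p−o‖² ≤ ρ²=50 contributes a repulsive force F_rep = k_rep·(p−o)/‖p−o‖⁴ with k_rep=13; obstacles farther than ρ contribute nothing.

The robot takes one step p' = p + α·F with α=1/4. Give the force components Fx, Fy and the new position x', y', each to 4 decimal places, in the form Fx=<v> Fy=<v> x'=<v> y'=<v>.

Fx=-14.7563 Fy=14.2138 x'=-0.6891 y'=-2.4466

F_att = 5/4·(g−p) = 5/4·(-11,11) = (-13.7500,13.7500)
o1: d²=113 > ρ²=50 → inactive
o2: d²=170 > ρ²=50 → inactive
o3: d²=34 ≤ ρ²=50; F_rep = 13·(3,-5)/34² = (0.0337,-0.0562)
o4: d²=5 ≤ ρ²=50; F_rep = 13·(-2,1)/5² = (-1.0400,0.5200)
F = F_att + ΣF_rep = (-14.7563,14.2138)
p' = p + 1/4·F = (-0.6891,-2.4466)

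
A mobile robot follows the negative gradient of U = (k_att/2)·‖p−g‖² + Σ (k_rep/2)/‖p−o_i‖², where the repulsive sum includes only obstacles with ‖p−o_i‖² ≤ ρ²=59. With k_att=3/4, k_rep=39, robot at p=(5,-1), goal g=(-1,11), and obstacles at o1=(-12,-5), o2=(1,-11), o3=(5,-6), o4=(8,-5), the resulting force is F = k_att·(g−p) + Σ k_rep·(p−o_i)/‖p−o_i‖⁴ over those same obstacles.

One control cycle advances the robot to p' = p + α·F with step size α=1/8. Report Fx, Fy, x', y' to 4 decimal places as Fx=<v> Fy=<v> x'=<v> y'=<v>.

Fx=-4.6872 Fy=9.5616 x'=4.4141 y'=0.1952

F_att = 3/4·(g−p) = 3/4·(-6,12) = (-4.5000,9.0000)
o1: d²=305 > ρ²=59 → inactive
o2: d²=116 > ρ²=59 → inactive
o3: d²=25 ≤ ρ²=59; F_rep = 39·(0,5)/25² = (0.0000,0.3120)
o4: d²=25 ≤ ρ²=59; F_rep = 39·(-3,4)/25² = (-0.1872,0.2496)
F = F_att + ΣF_rep = (-4.6872,9.5616)
p' = p + 1/8·F = (4.4141,0.1952)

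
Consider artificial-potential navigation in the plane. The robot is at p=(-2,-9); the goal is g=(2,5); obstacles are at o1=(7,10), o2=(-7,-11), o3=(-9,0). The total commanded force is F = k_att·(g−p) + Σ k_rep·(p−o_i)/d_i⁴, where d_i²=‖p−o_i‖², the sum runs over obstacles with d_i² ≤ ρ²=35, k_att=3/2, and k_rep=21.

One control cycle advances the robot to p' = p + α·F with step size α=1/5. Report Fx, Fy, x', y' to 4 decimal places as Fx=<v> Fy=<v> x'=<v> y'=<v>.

Fx=6.1249 Fy=21.0499 x'=-0.7750 y'=-4.7900

F_att = 3/2·(g−p) = 3/2·(4,14) = (6.0000,21.0000)
o1: d²=442 > ρ²=35 → inactive
o2: d²=29 ≤ ρ²=35; F_rep = 21·(5,2)/29² = (0.1249,0.0499)
o3: d²=130 > ρ²=35 → inactive
F = F_att + ΣF_rep = (6.1249,21.0499)
p' = p + 1/5·F = (-0.7750,-4.7900)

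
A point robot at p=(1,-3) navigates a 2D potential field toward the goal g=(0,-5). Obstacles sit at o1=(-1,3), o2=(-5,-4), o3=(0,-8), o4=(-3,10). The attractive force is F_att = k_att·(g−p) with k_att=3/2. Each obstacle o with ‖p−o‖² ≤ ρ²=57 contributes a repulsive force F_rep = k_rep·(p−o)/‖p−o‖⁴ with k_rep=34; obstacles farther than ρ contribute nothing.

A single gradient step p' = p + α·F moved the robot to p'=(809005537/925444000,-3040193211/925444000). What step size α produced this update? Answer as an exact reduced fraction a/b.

α = 1/10

F_att = 3/2·(g−p) = 3/2·(-1,-2) = (-1.5000,-3.0000)
o1: d²=40 ≤ ρ²=57; F_rep = 34·(2,-6)/40² = (0.0425,-0.1275)
o2: d²=37 ≤ ρ²=57; F_rep = 34·(6,1)/37² = (0.1490,0.0248)
o3: d²=26 ≤ ρ²=57; F_rep = 34·(1,5)/26² = (0.0503,0.2515)
o4: d²=185 > ρ²=57 → inactive
F = F_att + ΣF_rep = (-1.2582,-2.8512)
Δp = p'−p = (-0.1258,-0.2851); α = Δx/Fx = (-116438463/925444000) / (-116438463/92544400) = 1/10
check: Δy/Fy = (-263861211/925444000) / (-263861211/92544400) = 1/10 ✓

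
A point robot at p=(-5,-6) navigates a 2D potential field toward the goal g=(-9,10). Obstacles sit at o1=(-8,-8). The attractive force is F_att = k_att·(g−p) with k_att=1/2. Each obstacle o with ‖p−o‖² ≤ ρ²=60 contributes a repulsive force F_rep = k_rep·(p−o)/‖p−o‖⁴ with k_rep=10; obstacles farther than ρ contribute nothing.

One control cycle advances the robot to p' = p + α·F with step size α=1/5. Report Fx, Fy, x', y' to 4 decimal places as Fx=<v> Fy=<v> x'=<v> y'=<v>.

Fx=-1.8225 Fy=8.1183 x'=-5.3645 y'=-4.3763

F_att = 1/2·(g−p) = 1/2·(-4,16) = (-2.0000,8.0000)
o1: d²=13 ≤ ρ²=60; F_rep = 10·(3,2)/13² = (0.1775,0.1183)
F = F_att + ΣF_rep = (-1.8225,8.1183)
p' = p + 1/5·F = (-5.3645,-4.3763)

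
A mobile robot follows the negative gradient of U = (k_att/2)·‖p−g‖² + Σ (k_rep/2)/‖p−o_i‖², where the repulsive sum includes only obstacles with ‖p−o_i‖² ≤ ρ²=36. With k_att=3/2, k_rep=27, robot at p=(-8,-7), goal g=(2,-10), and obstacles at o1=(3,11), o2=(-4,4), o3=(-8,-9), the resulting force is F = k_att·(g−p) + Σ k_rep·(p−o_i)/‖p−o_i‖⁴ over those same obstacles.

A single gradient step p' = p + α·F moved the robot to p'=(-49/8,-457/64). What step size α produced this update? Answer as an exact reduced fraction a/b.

F_att = 3/2·(g−p) = 3/2·(10,-3) = (15.0000,-4.5000)
o1: d²=445 > ρ²=36 → inactive
o2: d²=137 > ρ²=36 → inactive
o3: d²=4 ≤ ρ²=36; F_rep = 27·(0,2)/4² = (0.0000,3.3750)
F = F_att + ΣF_rep = (15.0000,-1.1250)
Δp = p'−p = (1.8750,-0.1406); α = Δx/Fx = (15/8) / (15) = 1/8
check: Δy/Fy = (-9/64) / (-9/8) = 1/8 ✓

α = 1/8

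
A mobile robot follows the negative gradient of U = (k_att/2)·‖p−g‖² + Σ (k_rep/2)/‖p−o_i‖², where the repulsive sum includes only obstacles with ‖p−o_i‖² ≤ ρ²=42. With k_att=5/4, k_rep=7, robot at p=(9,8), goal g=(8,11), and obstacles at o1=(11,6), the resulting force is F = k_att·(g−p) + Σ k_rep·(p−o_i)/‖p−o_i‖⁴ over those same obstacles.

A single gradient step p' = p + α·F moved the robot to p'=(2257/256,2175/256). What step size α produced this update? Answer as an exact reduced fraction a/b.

α = 1/8

F_att = 5/4·(g−p) = 5/4·(-1,3) = (-1.2500,3.7500)
o1: d²=8 ≤ ρ²=42; F_rep = 7·(-2,2)/8² = (-0.2188,0.2188)
F = F_att + ΣF_rep = (-1.4688,3.9688)
Δp = p'−p = (-0.1836,0.4961); α = Δx/Fx = (-47/256) / (-47/32) = 1/8
check: Δy/Fy = (127/256) / (127/32) = 1/8 ✓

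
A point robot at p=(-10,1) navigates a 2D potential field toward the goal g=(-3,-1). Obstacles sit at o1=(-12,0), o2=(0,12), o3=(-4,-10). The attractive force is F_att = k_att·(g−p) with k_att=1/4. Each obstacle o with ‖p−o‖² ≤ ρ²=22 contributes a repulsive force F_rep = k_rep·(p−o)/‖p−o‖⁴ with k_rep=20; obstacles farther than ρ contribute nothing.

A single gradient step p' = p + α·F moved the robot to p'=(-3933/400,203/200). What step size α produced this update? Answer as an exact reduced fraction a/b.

α = 1/20

F_att = 1/4·(g−p) = 1/4·(7,-2) = (1.7500,-0.5000)
o1: d²=5 ≤ ρ²=22; F_rep = 20·(2,1)/5² = (1.6000,0.8000)
o2: d²=221 > ρ²=22 → inactive
o3: d²=157 > ρ²=22 → inactive
F = F_att + ΣF_rep = (3.3500,0.3000)
Δp = p'−p = (0.1675,0.0150); α = Δx/Fx = (67/400) / (67/20) = 1/20
check: Δy/Fy = (3/200) / (3/10) = 1/20 ✓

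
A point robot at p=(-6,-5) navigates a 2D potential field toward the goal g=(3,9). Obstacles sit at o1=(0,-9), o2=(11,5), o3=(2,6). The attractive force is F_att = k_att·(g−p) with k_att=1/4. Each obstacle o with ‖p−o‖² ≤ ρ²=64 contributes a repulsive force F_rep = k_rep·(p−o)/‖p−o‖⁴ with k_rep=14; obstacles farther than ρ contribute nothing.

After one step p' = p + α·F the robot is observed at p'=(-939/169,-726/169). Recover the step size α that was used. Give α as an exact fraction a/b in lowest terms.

α = 1/5

F_att = 1/4·(g−p) = 1/4·(9,14) = (2.2500,3.5000)
o1: d²=52 ≤ ρ²=64; F_rep = 14·(-6,4)/52² = (-0.0311,0.0207)
o2: d²=389 > ρ²=64 → inactive
o3: d²=185 > ρ²=64 → inactive
F = F_att + ΣF_rep = (2.2189,3.5207)
Δp = p'−p = (0.4438,0.7041); α = Δx/Fx = (75/169) / (375/169) = 1/5
check: Δy/Fy = (119/169) / (595/169) = 1/5 ✓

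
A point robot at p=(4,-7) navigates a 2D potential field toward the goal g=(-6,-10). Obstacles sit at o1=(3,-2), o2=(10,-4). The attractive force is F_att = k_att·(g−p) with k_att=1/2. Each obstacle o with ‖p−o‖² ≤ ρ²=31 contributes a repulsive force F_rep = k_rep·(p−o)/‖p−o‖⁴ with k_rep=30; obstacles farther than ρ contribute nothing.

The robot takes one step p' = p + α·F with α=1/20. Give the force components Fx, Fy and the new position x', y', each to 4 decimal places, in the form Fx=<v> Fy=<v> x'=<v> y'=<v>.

Fx=-4.9556 Fy=-1.7219 x'=3.7522 y'=-7.0861

F_att = 1/2·(g−p) = 1/2·(-10,-3) = (-5.0000,-1.5000)
o1: d²=26 ≤ ρ²=31; F_rep = 30·(1,-5)/26² = (0.0444,-0.2219)
o2: d²=45 > ρ²=31 → inactive
F = F_att + ΣF_rep = (-4.9556,-1.7219)
p' = p + 1/20·F = (3.7522,-7.0861)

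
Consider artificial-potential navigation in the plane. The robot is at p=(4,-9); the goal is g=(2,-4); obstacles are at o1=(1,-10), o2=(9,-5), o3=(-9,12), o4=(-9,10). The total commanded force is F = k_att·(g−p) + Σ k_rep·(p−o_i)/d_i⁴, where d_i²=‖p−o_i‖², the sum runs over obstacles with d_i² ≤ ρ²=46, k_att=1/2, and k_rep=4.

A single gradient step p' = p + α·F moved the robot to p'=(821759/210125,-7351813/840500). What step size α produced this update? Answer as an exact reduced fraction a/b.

α = 1/10

F_att = 1/2·(g−p) = 1/2·(-2,5) = (-1.0000,2.5000)
o1: d²=10 ≤ ρ²=46; F_rep = 4·(3,1)/10² = (0.1200,0.0400)
o2: d²=41 ≤ ρ²=46; F_rep = 4·(-5,-4)/41² = (-0.0119,-0.0095)
o3: d²=610 > ρ²=46 → inactive
o4: d²=530 > ρ²=46 → inactive
F = F_att + ΣF_rep = (-0.8919,2.5305)
Δp = p'−p = (-0.0892,0.2530); α = Δx/Fx = (-18741/210125) / (-37482/42025) = 1/10
check: Δy/Fy = (212687/840500) / (212687/84050) = 1/10 ✓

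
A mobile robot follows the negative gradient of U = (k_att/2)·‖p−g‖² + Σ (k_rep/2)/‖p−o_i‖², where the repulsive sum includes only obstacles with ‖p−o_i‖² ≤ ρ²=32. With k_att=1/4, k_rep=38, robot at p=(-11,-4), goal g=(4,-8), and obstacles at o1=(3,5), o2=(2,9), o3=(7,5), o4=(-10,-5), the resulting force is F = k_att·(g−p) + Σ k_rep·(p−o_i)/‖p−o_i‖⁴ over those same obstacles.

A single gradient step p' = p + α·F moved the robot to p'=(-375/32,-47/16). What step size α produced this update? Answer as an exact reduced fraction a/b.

α = 1/8

F_att = 1/4·(g−p) = 1/4·(15,-4) = (3.7500,-1.0000)
o1: d²=277 > ρ²=32 → inactive
o2: d²=338 > ρ²=32 → inactive
o3: d²=405 > ρ²=32 → inactive
o4: d²=2 ≤ ρ²=32; F_rep = 38·(-1,1)/2² = (-9.5000,9.5000)
F = F_att + ΣF_rep = (-5.7500,8.5000)
Δp = p'−p = (-0.7188,1.0625); α = Δx/Fx = (-23/32) / (-23/4) = 1/8
check: Δy/Fy = (17/16) / (17/2) = 1/8 ✓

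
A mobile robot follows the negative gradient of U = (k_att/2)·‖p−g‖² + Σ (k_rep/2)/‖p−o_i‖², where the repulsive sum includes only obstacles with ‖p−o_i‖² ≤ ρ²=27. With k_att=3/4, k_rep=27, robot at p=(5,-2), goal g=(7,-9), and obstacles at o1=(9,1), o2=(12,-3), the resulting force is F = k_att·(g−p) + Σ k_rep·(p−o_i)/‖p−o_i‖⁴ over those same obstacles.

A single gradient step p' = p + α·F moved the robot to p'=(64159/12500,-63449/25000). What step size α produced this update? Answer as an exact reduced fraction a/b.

F_att = 3/4·(g−p) = 3/4·(2,-7) = (1.5000,-5.2500)
o1: d²=25 ≤ ρ²=27; F_rep = 27·(-4,-3)/25² = (-0.1728,-0.1296)
o2: d²=50 > ρ²=27 → inactive
F = F_att + ΣF_rep = (1.3272,-5.3796)
Δp = p'−p = (0.1327,-0.5380); α = Δx/Fx = (1659/12500) / (1659/1250) = 1/10
check: Δy/Fy = (-13449/25000) / (-13449/2500) = 1/10 ✓

α = 1/10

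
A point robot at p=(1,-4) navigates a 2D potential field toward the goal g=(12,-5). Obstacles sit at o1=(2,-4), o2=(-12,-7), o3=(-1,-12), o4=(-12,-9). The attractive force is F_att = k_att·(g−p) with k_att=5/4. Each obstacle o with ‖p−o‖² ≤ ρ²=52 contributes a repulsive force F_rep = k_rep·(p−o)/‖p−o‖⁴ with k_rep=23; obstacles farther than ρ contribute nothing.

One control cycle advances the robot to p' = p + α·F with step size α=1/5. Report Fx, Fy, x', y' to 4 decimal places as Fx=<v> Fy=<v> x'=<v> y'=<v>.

F_att = 5/4·(g−p) = 5/4·(11,-1) = (13.7500,-1.2500)
o1: d²=1 ≤ ρ²=52; F_rep = 23·(-1,0)/1² = (-23.0000,0.0000)
o2: d²=178 > ρ²=52 → inactive
o3: d²=68 > ρ²=52 → inactive
o4: d²=194 > ρ²=52 → inactive
F = F_att + ΣF_rep = (-9.2500,-1.2500)
p' = p + 1/5·F = (-0.8500,-4.2500)

Fx=-9.2500 Fy=-1.2500 x'=-0.8500 y'=-4.2500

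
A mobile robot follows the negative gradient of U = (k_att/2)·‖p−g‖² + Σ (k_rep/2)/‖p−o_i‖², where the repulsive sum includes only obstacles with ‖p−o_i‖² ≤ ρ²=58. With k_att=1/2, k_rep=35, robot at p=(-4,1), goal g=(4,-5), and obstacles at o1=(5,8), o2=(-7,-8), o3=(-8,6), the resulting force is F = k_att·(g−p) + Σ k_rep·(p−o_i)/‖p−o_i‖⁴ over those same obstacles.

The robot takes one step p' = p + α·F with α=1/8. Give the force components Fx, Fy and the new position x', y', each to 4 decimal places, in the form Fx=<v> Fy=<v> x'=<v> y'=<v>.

F_att = 1/2·(g−p) = 1/2·(8,-6) = (4.0000,-3.0000)
o1: d²=130 > ρ²=58 → inactive
o2: d²=90 > ρ²=58 → inactive
o3: d²=41 ≤ ρ²=58; F_rep = 35·(4,-5)/41² = (0.0833,-0.1041)
F = F_att + ΣF_rep = (4.0833,-3.1041)
p' = p + 1/8·F = (-3.4896,0.6120)

Fx=4.0833 Fy=-3.1041 x'=-3.4896 y'=0.6120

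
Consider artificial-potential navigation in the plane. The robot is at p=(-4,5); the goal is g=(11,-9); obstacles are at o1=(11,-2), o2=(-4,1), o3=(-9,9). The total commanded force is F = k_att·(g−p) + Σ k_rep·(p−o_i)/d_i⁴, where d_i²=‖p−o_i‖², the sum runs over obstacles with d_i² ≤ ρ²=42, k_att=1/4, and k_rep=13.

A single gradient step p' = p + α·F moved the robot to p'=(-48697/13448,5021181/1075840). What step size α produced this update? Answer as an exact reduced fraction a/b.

F_att = 1/4·(g−p) = 1/4·(15,-14) = (3.7500,-3.5000)
o1: d²=274 > ρ²=42 → inactive
o2: d²=16 ≤ ρ²=42; F_rep = 13·(0,4)/16² = (0.0000,0.2031)
o3: d²=41 ≤ ρ²=42; F_rep = 13·(5,-4)/41² = (0.0387,-0.0309)
F = F_att + ΣF_rep = (3.7887,-3.3278)
Δp = p'−p = (0.3789,-0.3328); α = Δx/Fx = (5095/13448) / (25475/6724) = 1/10
check: Δy/Fy = (-358019/1075840) / (-358019/107584) = 1/10 ✓

α = 1/10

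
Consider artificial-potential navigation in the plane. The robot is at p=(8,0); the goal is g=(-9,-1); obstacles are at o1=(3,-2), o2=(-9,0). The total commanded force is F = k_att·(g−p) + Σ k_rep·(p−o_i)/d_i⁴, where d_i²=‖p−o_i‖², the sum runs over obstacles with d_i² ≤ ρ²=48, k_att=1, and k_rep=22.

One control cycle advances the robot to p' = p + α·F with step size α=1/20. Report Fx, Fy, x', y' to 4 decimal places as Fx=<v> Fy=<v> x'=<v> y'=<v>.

Fx=-16.8692 Fy=-0.9477 x'=7.1565 y'=-0.0474

F_att = 1·(g−p) = 1·(-17,-1) = (-17.0000,-1.0000)
o1: d²=29 ≤ ρ²=48; F_rep = 22·(5,2)/29² = (0.1308,0.0523)
o2: d²=289 > ρ²=48 → inactive
F = F_att + ΣF_rep = (-16.8692,-0.9477)
p' = p + 1/20·F = (7.1565,-0.0474)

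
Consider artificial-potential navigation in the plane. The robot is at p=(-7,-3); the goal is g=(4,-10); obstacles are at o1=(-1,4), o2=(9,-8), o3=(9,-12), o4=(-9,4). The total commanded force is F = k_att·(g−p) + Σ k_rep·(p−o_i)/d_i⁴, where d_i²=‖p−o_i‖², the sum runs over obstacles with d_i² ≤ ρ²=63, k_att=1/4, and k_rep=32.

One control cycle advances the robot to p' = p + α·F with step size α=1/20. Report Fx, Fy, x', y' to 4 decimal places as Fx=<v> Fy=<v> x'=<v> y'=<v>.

Fx=2.7728 Fy=-1.8297 x'=-6.8614 y'=-3.0915

F_att = 1/4·(g−p) = 1/4·(11,-7) = (2.7500,-1.7500)
o1: d²=85 > ρ²=63 → inactive
o2: d²=281 > ρ²=63 → inactive
o3: d²=337 > ρ²=63 → inactive
o4: d²=53 ≤ ρ²=63; F_rep = 32·(2,-7)/53² = (0.0228,-0.0797)
F = F_att + ΣF_rep = (2.7728,-1.8297)
p' = p + 1/20·F = (-6.8614,-3.0915)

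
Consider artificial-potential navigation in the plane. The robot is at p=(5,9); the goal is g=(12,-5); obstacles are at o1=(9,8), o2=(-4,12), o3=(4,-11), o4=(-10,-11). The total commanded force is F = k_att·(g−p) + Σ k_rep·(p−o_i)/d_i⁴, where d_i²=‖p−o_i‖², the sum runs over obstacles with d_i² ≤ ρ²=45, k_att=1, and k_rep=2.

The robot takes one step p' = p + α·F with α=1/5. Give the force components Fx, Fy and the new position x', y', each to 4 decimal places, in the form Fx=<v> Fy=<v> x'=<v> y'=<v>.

Fx=6.9723 Fy=-13.9931 x'=6.3945 y'=6.2014

F_att = 1·(g−p) = 1·(7,-14) = (7.0000,-14.0000)
o1: d²=17 ≤ ρ²=45; F_rep = 2·(-4,1)/17² = (-0.0277,0.0069)
o2: d²=90 > ρ²=45 → inactive
o3: d²=401 > ρ²=45 → inactive
o4: d²=625 > ρ²=45 → inactive
F = F_att + ΣF_rep = (6.9723,-13.9931)
p' = p + 1/5·F = (6.3945,6.2014)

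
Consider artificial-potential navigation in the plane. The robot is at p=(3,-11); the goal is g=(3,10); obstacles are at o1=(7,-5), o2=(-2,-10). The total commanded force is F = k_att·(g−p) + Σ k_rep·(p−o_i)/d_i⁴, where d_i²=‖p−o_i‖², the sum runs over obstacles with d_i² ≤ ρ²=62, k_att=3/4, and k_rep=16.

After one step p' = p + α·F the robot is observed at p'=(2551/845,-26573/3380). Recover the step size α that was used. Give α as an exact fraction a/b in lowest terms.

F_att = 3/4·(g−p) = 3/4·(0,21) = (0.0000,15.7500)
o1: d²=52 ≤ ρ²=62; F_rep = 16·(-4,-6)/52² = (-0.0237,-0.0355)
o2: d²=26 ≤ ρ²=62; F_rep = 16·(5,-1)/26² = (0.1183,-0.0237)
F = F_att + ΣF_rep = (0.0947,15.6908)
Δp = p'−p = (0.0189,3.1382); α = Δx/Fx = (16/845) / (16/169) = 1/5
check: Δy/Fy = (10607/3380) / (10607/676) = 1/5 ✓

α = 1/5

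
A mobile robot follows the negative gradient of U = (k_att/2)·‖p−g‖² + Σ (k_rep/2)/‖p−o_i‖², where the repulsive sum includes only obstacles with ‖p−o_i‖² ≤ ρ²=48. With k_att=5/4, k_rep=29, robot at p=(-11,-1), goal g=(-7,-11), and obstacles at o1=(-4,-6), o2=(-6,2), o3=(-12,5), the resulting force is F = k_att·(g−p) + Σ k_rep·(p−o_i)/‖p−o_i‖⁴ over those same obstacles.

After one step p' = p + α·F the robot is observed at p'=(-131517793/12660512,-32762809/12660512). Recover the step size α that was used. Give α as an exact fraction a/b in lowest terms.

F_att = 5/4·(g−p) = 5/4·(4,-10) = (5.0000,-12.5000)
o1: d²=74 > ρ²=48 → inactive
o2: d²=34 ≤ ρ²=48; F_rep = 29·(-5,-3)/34² = (-0.1254,-0.0753)
o3: d²=37 ≤ ρ²=48; F_rep = 29·(1,-6)/37² = (0.0212,-0.1271)
F = F_att + ΣF_rep = (4.8958,-12.7024)
Δp = p'−p = (0.6120,-1.5878); α = Δx/Fx = (7747839/12660512) / (7747839/1582564) = 1/8
check: Δy/Fy = (-20102297/12660512) / (-20102297/1582564) = 1/8 ✓

α = 1/8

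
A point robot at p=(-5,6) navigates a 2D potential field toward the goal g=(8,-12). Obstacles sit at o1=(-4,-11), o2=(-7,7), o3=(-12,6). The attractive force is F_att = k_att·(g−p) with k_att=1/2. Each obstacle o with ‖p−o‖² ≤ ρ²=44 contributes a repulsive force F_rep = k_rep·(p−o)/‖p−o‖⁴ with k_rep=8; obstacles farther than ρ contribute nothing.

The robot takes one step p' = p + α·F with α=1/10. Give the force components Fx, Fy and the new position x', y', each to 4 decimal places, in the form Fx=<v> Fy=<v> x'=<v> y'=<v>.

F_att = 1/2·(g−p) = 1/2·(13,-18) = (6.5000,-9.0000)
o1: d²=290 > ρ²=44 → inactive
o2: d²=5 ≤ ρ²=44; F_rep = 8·(2,-1)/5² = (0.6400,-0.3200)
o3: d²=49 > ρ²=44 → inactive
F = F_att + ΣF_rep = (7.1400,-9.3200)
p' = p + 1/10·F = (-4.2860,5.0680)

Fx=7.1400 Fy=-9.3200 x'=-4.2860 y'=5.0680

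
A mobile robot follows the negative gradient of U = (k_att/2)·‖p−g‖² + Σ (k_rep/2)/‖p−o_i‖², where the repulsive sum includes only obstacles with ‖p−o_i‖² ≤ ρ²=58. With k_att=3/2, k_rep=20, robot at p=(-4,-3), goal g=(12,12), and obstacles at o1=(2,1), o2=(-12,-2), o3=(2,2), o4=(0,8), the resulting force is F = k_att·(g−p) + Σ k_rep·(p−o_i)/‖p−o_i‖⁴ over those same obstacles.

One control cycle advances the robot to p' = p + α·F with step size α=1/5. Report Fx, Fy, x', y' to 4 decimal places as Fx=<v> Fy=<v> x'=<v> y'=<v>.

F_att = 3/2·(g−p) = 3/2·(16,15) = (24.0000,22.5000)
o1: d²=52 ≤ ρ²=58; F_rep = 20·(-6,-4)/52² = (-0.0444,-0.0296)
o2: d²=65 > ρ²=58 → inactive
o3: d²=61 > ρ²=58 → inactive
o4: d²=137 > ρ²=58 → inactive
F = F_att + ΣF_rep = (23.9556,22.4704)
p' = p + 1/5·F = (0.7911,1.4941)

Fx=23.9556 Fy=22.4704 x'=0.7911 y'=1.4941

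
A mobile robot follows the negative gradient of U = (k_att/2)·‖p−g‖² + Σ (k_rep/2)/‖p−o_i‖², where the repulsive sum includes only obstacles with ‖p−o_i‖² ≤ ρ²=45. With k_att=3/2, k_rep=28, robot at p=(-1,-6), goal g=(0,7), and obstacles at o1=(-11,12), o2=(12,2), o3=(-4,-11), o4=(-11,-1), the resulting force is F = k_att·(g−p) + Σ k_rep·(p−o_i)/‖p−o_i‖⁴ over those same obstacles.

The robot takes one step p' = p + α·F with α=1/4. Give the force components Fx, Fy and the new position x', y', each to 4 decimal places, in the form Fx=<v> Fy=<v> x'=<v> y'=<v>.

F_att = 3/2·(g−p) = 3/2·(1,13) = (1.5000,19.5000)
o1: d²=424 > ρ²=45 → inactive
o2: d²=233 > ρ²=45 → inactive
o3: d²=34 ≤ ρ²=45; F_rep = 28·(3,5)/34² = (0.0727,0.1211)
o4: d²=125 > ρ²=45 → inactive
F = F_att + ΣF_rep = (1.5727,19.6211)
p' = p + 1/4·F = (-0.6068,-1.0947)

Fx=1.5727 Fy=19.6211 x'=-0.6068 y'=-1.0947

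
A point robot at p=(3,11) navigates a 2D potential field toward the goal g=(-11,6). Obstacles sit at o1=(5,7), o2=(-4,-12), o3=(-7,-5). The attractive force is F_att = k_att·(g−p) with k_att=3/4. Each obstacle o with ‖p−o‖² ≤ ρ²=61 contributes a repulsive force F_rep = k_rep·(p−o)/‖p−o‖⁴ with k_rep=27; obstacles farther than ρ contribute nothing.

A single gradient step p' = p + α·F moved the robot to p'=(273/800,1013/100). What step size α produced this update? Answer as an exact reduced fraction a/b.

α = 1/4

F_att = 3/4·(g−p) = 3/4·(-14,-5) = (-10.5000,-3.7500)
o1: d²=20 ≤ ρ²=61; F_rep = 27·(-2,4)/20² = (-0.1350,0.2700)
o2: d²=578 > ρ²=61 → inactive
o3: d²=356 > ρ²=61 → inactive
F = F_att + ΣF_rep = (-10.6350,-3.4800)
Δp = p'−p = (-2.6587,-0.8700); α = Δx/Fx = (-2127/800) / (-2127/200) = 1/4
check: Δy/Fy = (-87/100) / (-87/25) = 1/4 ✓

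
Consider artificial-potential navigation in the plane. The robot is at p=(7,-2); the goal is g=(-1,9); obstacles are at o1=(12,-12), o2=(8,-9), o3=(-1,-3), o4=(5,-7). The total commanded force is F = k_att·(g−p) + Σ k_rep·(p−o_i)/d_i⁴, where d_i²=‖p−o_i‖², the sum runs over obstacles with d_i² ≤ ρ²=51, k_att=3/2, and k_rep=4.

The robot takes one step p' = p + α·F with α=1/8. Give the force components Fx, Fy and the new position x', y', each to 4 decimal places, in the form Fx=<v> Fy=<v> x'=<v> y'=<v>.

F_att = 3/2·(g−p) = 3/2·(-8,11) = (-12.0000,16.5000)
o1: d²=125 > ρ²=51 → inactive
o2: d²=50 ≤ ρ²=51; F_rep = 4·(-1,7)/50² = (-0.0016,0.0112)
o3: d²=65 > ρ²=51 → inactive
o4: d²=29 ≤ ρ²=51; F_rep = 4·(2,5)/29² = (0.0095,0.0238)
F = F_att + ΣF_rep = (-11.9921,16.5350)
p' = p + 1/8·F = (5.5010,0.0669)

Fx=-11.9921 Fy=16.5350 x'=5.5010 y'=0.0669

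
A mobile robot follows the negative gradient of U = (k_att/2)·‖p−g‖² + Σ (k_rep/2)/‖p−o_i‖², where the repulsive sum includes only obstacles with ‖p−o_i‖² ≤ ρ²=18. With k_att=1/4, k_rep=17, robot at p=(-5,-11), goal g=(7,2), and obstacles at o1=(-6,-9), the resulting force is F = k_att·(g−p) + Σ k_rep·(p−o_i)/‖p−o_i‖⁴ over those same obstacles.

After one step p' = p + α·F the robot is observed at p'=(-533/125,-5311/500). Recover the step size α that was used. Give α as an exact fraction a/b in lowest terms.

α = 1/5

F_att = 1/4·(g−p) = 1/4·(12,13) = (3.0000,3.2500)
o1: d²=5 ≤ ρ²=18; F_rep = 17·(1,-2)/5² = (0.6800,-1.3600)
F = F_att + ΣF_rep = (3.6800,1.8900)
Δp = p'−p = (0.7360,0.3780); α = Δx/Fx = (92/125) / (92/25) = 1/5
check: Δy/Fy = (189/500) / (189/100) = 1/5 ✓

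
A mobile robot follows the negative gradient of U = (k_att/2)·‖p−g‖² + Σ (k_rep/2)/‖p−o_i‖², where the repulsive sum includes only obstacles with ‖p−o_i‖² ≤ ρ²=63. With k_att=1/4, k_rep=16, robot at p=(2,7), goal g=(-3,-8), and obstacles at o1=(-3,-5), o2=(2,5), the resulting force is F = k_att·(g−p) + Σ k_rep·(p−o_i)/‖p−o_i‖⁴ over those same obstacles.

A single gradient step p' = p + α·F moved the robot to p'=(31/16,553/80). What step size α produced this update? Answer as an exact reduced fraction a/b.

F_att = 1/4·(g−p) = 1/4·(-5,-15) = (-1.2500,-3.7500)
o1: d²=169 > ρ²=63 → inactive
o2: d²=4 ≤ ρ²=63; F_rep = 16·(0,2)/4² = (0.0000,2.0000)
F = F_att + ΣF_rep = (-1.2500,-1.7500)
Δp = p'−p = (-0.0625,-0.0875); α = Δx/Fx = (-1/16) / (-5/4) = 1/20
check: Δy/Fy = (-7/80) / (-7/4) = 1/20 ✓

α = 1/20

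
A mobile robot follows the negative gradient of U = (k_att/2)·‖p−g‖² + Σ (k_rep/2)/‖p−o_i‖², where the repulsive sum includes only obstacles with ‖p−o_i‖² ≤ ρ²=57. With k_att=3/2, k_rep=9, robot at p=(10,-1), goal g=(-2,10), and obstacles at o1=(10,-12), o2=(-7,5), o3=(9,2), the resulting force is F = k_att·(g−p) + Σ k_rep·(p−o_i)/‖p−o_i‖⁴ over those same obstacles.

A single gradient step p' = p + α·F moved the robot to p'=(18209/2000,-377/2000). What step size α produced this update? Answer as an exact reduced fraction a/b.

α = 1/20

F_att = 3/2·(g−p) = 3/2·(-12,11) = (-18.0000,16.5000)
o1: d²=121 > ρ²=57 → inactive
o2: d²=325 > ρ²=57 → inactive
o3: d²=10 ≤ ρ²=57; F_rep = 9·(1,-3)/10² = (0.0900,-0.2700)
F = F_att + ΣF_rep = (-17.9100,16.2300)
Δp = p'−p = (-0.8955,0.8115); α = Δx/Fx = (-1791/2000) / (-1791/100) = 1/20
check: Δy/Fy = (1623/2000) / (1623/100) = 1/20 ✓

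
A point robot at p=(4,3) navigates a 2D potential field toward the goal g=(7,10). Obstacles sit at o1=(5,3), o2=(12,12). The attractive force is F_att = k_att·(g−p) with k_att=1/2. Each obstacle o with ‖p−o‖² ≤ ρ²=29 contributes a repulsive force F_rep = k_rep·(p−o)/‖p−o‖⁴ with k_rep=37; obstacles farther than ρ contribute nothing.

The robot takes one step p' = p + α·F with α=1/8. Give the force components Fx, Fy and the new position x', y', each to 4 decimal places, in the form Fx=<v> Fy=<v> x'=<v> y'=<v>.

F_att = 1/2·(g−p) = 1/2·(3,7) = (1.5000,3.5000)
o1: d²=1 ≤ ρ²=29; F_rep = 37·(-1,0)/1² = (-37.0000,0.0000)
o2: d²=145 > ρ²=29 → inactive
F = F_att + ΣF_rep = (-35.5000,3.5000)
p' = p + 1/8·F = (-0.4375,3.4375)

Fx=-35.5000 Fy=3.5000 x'=-0.4375 y'=3.4375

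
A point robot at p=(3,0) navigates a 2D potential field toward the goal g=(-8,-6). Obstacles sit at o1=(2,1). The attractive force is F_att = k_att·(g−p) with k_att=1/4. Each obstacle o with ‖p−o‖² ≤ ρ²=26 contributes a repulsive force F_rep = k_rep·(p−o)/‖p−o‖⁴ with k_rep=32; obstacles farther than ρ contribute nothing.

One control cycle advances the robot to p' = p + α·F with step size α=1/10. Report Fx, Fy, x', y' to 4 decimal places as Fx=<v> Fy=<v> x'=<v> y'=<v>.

Fx=5.2500 Fy=-9.5000 x'=3.5250 y'=-0.9500

F_att = 1/4·(g−p) = 1/4·(-11,-6) = (-2.7500,-1.5000)
o1: d²=2 ≤ ρ²=26; F_rep = 32·(1,-1)/2² = (8.0000,-8.0000)
F = F_att + ΣF_rep = (5.2500,-9.5000)
p' = p + 1/10·F = (3.5250,-0.9500)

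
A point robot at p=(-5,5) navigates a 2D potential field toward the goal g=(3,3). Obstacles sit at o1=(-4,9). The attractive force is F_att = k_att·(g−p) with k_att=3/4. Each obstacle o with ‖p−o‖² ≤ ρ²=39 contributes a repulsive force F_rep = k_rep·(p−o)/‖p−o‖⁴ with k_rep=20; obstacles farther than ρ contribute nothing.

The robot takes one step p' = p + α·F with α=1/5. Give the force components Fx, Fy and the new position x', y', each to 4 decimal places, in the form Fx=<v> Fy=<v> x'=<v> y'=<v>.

F_att = 3/4·(g−p) = 3/4·(8,-2) = (6.0000,-1.5000)
o1: d²=17 ≤ ρ²=39; F_rep = 20·(-1,-4)/17² = (-0.0692,-0.2768)
F = F_att + ΣF_rep = (5.9308,-1.7768)
p' = p + 1/5·F = (-3.8138,4.6446)

Fx=5.9308 Fy=-1.7768 x'=-3.8138 y'=4.6446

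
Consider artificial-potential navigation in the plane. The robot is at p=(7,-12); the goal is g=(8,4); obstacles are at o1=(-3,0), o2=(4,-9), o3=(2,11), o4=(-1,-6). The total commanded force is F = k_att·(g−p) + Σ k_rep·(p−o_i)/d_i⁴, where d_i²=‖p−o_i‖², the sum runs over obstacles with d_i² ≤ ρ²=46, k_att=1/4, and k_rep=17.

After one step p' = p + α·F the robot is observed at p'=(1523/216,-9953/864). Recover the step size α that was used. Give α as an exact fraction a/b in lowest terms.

α = 1/8

F_att = 1/4·(g−p) = 1/4·(1,16) = (0.2500,4.0000)
o1: d²=244 > ρ²=46 → inactive
o2: d²=18 ≤ ρ²=46; F_rep = 17·(3,-3)/18² = (0.1574,-0.1574)
o3: d²=554 > ρ²=46 → inactive
o4: d²=100 > ρ²=46 → inactive
F = F_att + ΣF_rep = (0.4074,3.8426)
Δp = p'−p = (0.0509,0.4803); α = Δx/Fx = (11/216) / (11/27) = 1/8
check: Δy/Fy = (415/864) / (415/108) = 1/8 ✓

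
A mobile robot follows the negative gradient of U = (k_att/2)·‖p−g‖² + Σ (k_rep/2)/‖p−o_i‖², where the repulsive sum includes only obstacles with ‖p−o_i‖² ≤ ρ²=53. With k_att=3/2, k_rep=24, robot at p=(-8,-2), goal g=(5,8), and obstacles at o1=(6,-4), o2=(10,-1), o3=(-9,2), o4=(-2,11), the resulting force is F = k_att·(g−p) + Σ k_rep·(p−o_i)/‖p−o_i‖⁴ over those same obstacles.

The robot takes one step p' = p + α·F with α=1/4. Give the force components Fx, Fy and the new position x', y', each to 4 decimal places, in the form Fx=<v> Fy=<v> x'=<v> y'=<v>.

F_att = 3/2·(g−p) = 3/2·(13,10) = (19.5000,15.0000)
o1: d²=200 > ρ²=53 → inactive
o2: d²=325 > ρ²=53 → inactive
o3: d²=17 ≤ ρ²=53; F_rep = 24·(1,-4)/17² = (0.0830,-0.3322)
o4: d²=205 > ρ²=53 → inactive
F = F_att + ΣF_rep = (19.5830,14.6678)
p' = p + 1/4·F = (-3.1042,1.6670)

Fx=19.5830 Fy=14.6678 x'=-3.1042 y'=1.6670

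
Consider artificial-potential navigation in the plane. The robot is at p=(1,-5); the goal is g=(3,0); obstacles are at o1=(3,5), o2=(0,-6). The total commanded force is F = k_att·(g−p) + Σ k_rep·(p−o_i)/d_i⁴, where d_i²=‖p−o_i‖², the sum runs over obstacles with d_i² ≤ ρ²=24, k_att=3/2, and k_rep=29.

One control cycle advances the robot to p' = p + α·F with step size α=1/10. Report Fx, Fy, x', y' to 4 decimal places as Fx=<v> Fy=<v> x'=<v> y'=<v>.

F_att = 3/2·(g−p) = 3/2·(2,5) = (3.0000,7.5000)
o1: d²=104 > ρ²=24 → inactive
o2: d²=2 ≤ ρ²=24; F_rep = 29·(1,1)/2² = (7.2500,7.2500)
F = F_att + ΣF_rep = (10.2500,14.7500)
p' = p + 1/10·F = (2.0250,-3.5250)

Fx=10.2500 Fy=14.7500 x'=2.0250 y'=-3.5250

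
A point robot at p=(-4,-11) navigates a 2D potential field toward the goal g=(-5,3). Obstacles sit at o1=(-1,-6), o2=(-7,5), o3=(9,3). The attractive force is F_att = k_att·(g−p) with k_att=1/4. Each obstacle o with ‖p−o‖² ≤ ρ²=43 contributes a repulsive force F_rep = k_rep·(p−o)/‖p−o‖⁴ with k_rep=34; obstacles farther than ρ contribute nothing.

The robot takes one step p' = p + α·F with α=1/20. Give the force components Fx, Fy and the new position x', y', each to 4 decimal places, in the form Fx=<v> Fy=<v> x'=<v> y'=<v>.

Fx=-0.3382 Fy=3.3529 x'=-4.0169 y'=-10.8324

F_att = 1/4·(g−p) = 1/4·(-1,14) = (-0.2500,3.5000)
o1: d²=34 ≤ ρ²=43; F_rep = 34·(-3,-5)/34² = (-0.0882,-0.1471)
o2: d²=265 > ρ²=43 → inactive
o3: d²=365 > ρ²=43 → inactive
F = F_att + ΣF_rep = (-0.3382,3.3529)
p' = p + 1/20·F = (-4.0169,-10.8324)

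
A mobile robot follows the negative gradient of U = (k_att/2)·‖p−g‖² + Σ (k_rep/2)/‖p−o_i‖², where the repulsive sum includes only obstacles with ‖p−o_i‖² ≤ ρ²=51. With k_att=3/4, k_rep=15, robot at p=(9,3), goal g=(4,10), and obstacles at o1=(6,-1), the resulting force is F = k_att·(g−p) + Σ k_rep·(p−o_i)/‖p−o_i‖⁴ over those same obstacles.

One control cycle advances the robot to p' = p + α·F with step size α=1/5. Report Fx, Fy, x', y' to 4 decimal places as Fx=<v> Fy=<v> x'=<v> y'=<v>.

F_att = 3/4·(g−p) = 3/4·(-5,7) = (-3.7500,5.2500)
o1: d²=25 ≤ ρ²=51; F_rep = 15·(3,4)/25² = (0.0720,0.0960)
F = F_att + ΣF_rep = (-3.6780,5.3460)
p' = p + 1/5·F = (8.2644,4.0692)

Fx=-3.6780 Fy=5.3460 x'=8.2644 y'=4.0692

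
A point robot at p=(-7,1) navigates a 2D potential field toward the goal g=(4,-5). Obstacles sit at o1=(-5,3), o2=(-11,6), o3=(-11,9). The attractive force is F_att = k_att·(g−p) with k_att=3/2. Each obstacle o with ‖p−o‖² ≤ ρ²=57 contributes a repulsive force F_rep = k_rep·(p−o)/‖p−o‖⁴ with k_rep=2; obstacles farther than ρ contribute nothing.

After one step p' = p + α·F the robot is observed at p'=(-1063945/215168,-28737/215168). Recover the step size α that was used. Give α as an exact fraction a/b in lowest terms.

F_att = 3/2·(g−p) = 3/2·(11,-6) = (16.5000,-9.0000)
o1: d²=8 ≤ ρ²=57; F_rep = 2·(-2,-2)/8² = (-0.0625,-0.0625)
o2: d²=41 ≤ ρ²=57; F_rep = 2·(4,-5)/41² = (0.0048,-0.0059)
o3: d²=80 > ρ²=57 → inactive
F = F_att + ΣF_rep = (16.4423,-9.0684)
Δp = p'−p = (2.0553,-1.1336); α = Δx/Fx = (442231/215168) / (442231/26896) = 1/8
check: Δy/Fy = (-243905/215168) / (-243905/26896) = 1/8 ✓

α = 1/8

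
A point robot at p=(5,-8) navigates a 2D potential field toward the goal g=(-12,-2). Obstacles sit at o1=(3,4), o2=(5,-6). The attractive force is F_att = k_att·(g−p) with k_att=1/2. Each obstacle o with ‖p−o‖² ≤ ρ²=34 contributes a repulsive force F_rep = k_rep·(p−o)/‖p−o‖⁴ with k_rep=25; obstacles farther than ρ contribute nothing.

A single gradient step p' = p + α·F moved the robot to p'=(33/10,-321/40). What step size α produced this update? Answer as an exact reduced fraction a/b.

F_att = 1/2·(g−p) = 1/2·(-17,6) = (-8.5000,3.0000)
o1: d²=148 > ρ²=34 → inactive
o2: d²=4 ≤ ρ²=34; F_rep = 25·(0,-2)/4² = (0.0000,-3.1250)
F = F_att + ΣF_rep = (-8.5000,-0.1250)
Δp = p'−p = (-1.7000,-0.0250); α = Δx/Fx = (-17/10) / (-17/2) = 1/5
check: Δy/Fy = (-1/40) / (-1/8) = 1/5 ✓

α = 1/5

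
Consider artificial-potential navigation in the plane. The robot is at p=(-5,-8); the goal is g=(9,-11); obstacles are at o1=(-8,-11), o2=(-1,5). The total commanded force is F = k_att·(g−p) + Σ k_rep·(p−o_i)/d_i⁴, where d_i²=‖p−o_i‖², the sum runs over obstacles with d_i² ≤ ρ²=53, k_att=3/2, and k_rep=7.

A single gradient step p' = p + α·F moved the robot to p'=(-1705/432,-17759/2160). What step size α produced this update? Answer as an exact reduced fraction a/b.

α = 1/20

F_att = 3/2·(g−p) = 3/2·(14,-3) = (21.0000,-4.5000)
o1: d²=18 ≤ ρ²=53; F_rep = 7·(3,3)/18² = (0.0648,0.0648)
o2: d²=185 > ρ²=53 → inactive
F = F_att + ΣF_rep = (21.0648,-4.4352)
Δp = p'−p = (1.0532,-0.2218); α = Δx/Fx = (455/432) / (2275/108) = 1/20
check: Δy/Fy = (-479/2160) / (-479/108) = 1/20 ✓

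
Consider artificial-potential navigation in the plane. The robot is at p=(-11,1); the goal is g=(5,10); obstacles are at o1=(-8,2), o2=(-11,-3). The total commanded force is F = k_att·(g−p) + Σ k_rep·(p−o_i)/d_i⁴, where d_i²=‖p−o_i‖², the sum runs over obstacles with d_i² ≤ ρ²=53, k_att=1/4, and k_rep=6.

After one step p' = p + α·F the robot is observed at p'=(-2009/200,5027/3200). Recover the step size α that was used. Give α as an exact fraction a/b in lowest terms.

F_att = 1/4·(g−p) = 1/4·(16,9) = (4.0000,2.2500)
o1: d²=10 ≤ ρ²=53; F_rep = 6·(-3,-1)/10² = (-0.1800,-0.0600)
o2: d²=16 ≤ ρ²=53; F_rep = 6·(0,4)/16² = (0.0000,0.0938)
F = F_att + ΣF_rep = (3.8200,2.2837)
Δp = p'−p = (0.9550,0.5709); α = Δx/Fx = (191/200) / (191/50) = 1/4
check: Δy/Fy = (1827/3200) / (1827/800) = 1/4 ✓

α = 1/4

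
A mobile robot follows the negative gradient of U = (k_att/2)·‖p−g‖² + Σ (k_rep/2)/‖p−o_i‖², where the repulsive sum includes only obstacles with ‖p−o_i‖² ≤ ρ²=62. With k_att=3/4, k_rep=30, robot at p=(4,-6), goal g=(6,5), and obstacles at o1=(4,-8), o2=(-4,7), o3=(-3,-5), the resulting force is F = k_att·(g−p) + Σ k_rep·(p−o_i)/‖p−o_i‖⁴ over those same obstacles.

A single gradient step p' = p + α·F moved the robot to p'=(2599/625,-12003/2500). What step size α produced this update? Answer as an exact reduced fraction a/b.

α = 1/10

F_att = 3/4·(g−p) = 3/4·(2,11) = (1.5000,8.2500)
o1: d²=4 ≤ ρ²=62; F_rep = 30·(0,2)/4² = (0.0000,3.7500)
o2: d²=233 > ρ²=62 → inactive
o3: d²=50 ≤ ρ²=62; F_rep = 30·(7,-1)/50² = (0.0840,-0.0120)
F = F_att + ΣF_rep = (1.5840,11.9880)
Δp = p'−p = (0.1584,1.1988); α = Δx/Fx = (99/625) / (198/125) = 1/10
check: Δy/Fy = (2997/2500) / (2997/250) = 1/10 ✓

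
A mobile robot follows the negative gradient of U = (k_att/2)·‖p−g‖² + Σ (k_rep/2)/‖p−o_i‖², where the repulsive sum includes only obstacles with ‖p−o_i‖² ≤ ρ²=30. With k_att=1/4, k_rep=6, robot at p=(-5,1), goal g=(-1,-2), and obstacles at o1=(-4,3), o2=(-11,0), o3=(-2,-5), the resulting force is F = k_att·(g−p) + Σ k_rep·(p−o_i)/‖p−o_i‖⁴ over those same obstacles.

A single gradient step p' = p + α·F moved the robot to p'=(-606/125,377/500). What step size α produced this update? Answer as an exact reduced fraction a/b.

F_att = 1/4·(g−p) = 1/4·(4,-3) = (1.0000,-0.7500)
o1: d²=5 ≤ ρ²=30; F_rep = 6·(-1,-2)/5² = (-0.2400,-0.4800)
o2: d²=37 > ρ²=30 → inactive
o3: d²=45 > ρ²=30 → inactive
F = F_att + ΣF_rep = (0.7600,-1.2300)
Δp = p'−p = (0.1520,-0.2460); α = Δx/Fx = (19/125) / (19/25) = 1/5
check: Δy/Fy = (-123/500) / (-123/100) = 1/5 ✓

α = 1/5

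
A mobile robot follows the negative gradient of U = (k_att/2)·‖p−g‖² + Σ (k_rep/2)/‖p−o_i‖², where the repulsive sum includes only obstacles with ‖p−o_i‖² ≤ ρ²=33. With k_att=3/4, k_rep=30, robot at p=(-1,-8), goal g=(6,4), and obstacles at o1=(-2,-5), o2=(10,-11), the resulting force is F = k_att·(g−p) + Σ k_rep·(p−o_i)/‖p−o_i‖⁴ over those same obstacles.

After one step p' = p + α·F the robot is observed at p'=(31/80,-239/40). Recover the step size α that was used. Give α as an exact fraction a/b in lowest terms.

F_att = 3/4·(g−p) = 3/4·(7,12) = (5.2500,9.0000)
o1: d²=10 ≤ ρ²=33; F_rep = 30·(1,-3)/10² = (0.3000,-0.9000)
o2: d²=130 > ρ²=33 → inactive
F = F_att + ΣF_rep = (5.5500,8.1000)
Δp = p'−p = (1.3875,2.0250); α = Δx/Fx = (111/80) / (111/20) = 1/4
check: Δy/Fy = (81/40) / (81/10) = 1/4 ✓

α = 1/4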